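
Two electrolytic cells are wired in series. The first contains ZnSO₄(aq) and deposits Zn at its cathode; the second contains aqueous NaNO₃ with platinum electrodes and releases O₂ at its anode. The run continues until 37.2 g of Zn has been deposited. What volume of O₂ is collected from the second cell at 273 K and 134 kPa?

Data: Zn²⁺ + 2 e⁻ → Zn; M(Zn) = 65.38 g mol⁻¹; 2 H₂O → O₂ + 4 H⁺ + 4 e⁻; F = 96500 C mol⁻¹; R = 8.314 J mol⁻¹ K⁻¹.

n(Zn) = 37.2 / 65.38 = 0.5690 mol, so n(e⁻) = 2 × 0.5690 = 1.138 mol.
The cells are in series, so the same 1.138 mol of electrons passes through the second cell.
2 H₂O → O₂ + 4 H⁺ + 4 e⁻ — 4 mol e⁻ per mol O₂, so n(O₂) = 1.138/4 = 0.2845 mol.
V = nRT/P = (0.2845 × 8.314 × 273) / (134 × 10³) = 0.00482 m³ = 4.82 L.

4.82 L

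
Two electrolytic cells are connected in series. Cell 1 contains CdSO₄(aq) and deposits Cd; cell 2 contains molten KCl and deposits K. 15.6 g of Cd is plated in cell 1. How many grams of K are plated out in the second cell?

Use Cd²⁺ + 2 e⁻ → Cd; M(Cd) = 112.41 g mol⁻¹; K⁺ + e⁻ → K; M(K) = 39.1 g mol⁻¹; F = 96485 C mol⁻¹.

10.9 g

n(Cd) = 15.6 / 112.41 = 0.1388 mol.
Since Cd²⁺ + 2 e⁻ → Cd, n(e⁻) passed = 2 × 0.1388 = 0.2776 mol.
Cells in series carry the same charge, so the same 0.2776 mol of electrons passes through cell 2.
K⁺ + e⁻ → K, so n(K) = 0.2776 / 1 = 0.2776 mol.
m(K) = 0.2776 × 39.1 = 10.9 g.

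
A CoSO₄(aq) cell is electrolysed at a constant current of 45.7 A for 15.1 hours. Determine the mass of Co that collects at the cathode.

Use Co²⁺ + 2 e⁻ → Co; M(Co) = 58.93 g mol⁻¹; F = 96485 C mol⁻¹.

Q = I·t = 45.70 A × 54360 s = 2484000 C.
n(e⁻) = Q/F = 2484000 / 96485 = 25.75 mol.
Co²⁺ + 2 e⁻ → Co, so n(Co) = n(e⁻)/2 = 12.87 mol.
m = n·M = 12.87 × 58.93 = 759 g.

759 g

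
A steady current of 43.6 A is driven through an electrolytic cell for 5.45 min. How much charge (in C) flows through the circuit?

Q = I·t = 43.60 A × 327.00 s = 14300 C.

14300 C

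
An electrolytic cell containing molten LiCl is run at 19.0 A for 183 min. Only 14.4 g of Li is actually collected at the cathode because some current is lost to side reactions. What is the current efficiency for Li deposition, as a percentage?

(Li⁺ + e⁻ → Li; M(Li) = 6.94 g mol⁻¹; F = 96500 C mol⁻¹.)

96.0 %

Q = I·t = 19.00 × 10980 = 208600 C; n(e⁻) = 208600/96500 = 2.162 mol.
Theoretical n(Li) = n(e⁻)/1 = 2.162 mol, i.e. m_theo = 2.162 × 6.94 = 15.00 g.
Efficiency = m_actual / m_theo = 14.4 / 15.00 = 96.0 %.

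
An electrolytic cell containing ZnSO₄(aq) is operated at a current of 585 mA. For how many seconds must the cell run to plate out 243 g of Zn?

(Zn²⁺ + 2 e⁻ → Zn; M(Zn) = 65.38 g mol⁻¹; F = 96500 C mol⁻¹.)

1.23 × 10⁶ s

n(Zn) = m/M = 243 / 65.38 = 3.717 mol.
Each Zn atom requires 2 electrons, so n(e⁻) = 2 × 3.717 = 7.433 mol.
Q = n(e⁻)·F = 7.433 × 96500 = 717300 C.
t = Q/I = 717300 / 0.5850 A = 1226000 s.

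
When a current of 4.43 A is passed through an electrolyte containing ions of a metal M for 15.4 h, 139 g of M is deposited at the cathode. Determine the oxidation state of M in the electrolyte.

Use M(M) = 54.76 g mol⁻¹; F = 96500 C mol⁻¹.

Q = I·t = 4.430 A × 55440 s = 245600 C, so n(e⁻) = 245600/96500 = 2.545 mol.
n(M) deposited = 139 / 54.76 = 2.538 mol.
Electrons per atom = n(e⁻)/n(M) = 2.545 / 2.538 = 1.00 ≈ 1, so the ion is M⁺.

+1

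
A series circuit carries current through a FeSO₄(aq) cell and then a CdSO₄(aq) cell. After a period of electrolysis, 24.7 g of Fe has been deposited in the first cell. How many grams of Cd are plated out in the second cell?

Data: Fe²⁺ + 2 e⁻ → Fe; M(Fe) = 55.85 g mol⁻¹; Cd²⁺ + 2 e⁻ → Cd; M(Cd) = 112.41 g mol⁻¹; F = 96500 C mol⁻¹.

49.7 g

n(Fe) = 24.7 / 55.85 = 0.4423 mol.
Since Fe²⁺ + 2 e⁻ → Fe, n(e⁻) passed = 2 × 0.4423 = 0.8845 mol.
Cells in series carry the same charge, so the same 0.8845 mol of electrons passes through cell 2.
Cd²⁺ + 2 e⁻ → Cd, so n(Cd) = 0.8845 / 2 = 0.4423 mol.
m(Cd) = 0.4423 × 112.41 = 49.7 g.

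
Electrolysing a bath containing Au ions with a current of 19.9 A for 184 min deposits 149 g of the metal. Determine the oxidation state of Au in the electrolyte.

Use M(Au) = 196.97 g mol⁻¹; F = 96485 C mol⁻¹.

Q = I·t = 19.90 A × 11040 s = 219700 C, so n(e⁻) = 219700/96485 = 2.277 mol.
n(Au) deposited = 149 / 196.97 = 0.7565 mol.
Electrons per atom = n(e⁻)/n(Au) = 2.277 / 0.7565 = 3.01 ≈ 3, so the ion is Au³⁺.

+3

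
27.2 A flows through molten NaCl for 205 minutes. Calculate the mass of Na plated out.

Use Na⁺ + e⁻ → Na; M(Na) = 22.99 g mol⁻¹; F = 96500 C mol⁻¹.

79.7 g

Q = I·t = 27.20 A × 12300 s = 334600 C.
n(e⁻) = Q/F = 334600 / 96500 = 3.467 mol.
Na⁺ + e⁻ → Na, so n(Na) = n(e⁻)/1 = 3.467 mol.
m = n·M = 3.467 × 22.99 = 79.7 g.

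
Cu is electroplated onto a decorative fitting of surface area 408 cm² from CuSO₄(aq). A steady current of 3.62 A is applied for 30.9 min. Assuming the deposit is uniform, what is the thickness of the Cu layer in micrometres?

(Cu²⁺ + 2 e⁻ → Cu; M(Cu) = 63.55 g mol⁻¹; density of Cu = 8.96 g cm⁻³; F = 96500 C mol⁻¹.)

6.05 μm

Q = I·t = 3.620 × 1854.0 = 6711 C; n(e⁻) = 0.06955 mol.
n(Cu) = n(e⁻)/2 = 0.03477 mol, so m = 0.03477 × 63.55 = 2.210 g.
Volume = m/ρ = 2.210 / 8.96 = 0.2466 cm³.
Thickness = V/A = 0.2466 / 408 = 6.05 × 10⁻⁴ cm = 6.05 μm.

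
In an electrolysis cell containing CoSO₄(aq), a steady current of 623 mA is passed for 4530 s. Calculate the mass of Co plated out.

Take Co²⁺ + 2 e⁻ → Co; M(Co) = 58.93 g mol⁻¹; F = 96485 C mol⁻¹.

Q = I·t = 0.6230 A × 4530.0 s = 2822 C.
n(e⁻) = Q/F = 2822 / 96485 = 0.02925 mol.
Co²⁺ + 2 e⁻ → Co, so n(Co) = n(e⁻)/2 = 0.01463 mol.
m = n·M = 0.01463 × 58.93 = 0.862 g.

0.862 g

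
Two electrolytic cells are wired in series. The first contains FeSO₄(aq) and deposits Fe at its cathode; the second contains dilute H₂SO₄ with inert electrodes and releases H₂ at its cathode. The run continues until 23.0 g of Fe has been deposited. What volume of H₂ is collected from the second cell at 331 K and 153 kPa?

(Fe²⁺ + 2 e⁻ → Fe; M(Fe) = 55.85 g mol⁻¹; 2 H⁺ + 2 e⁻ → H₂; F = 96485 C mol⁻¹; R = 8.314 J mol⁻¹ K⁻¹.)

n(Fe) = 23.0 / 55.85 = 0.4118 mol, so n(e⁻) = 2 × 0.4118 = 0.8236 mol.
The cells are in series, so the same 0.8236 mol of electrons passes through the second cell.
2 H⁺ + 2 e⁻ → H₂ — 2 mol e⁻ per mol H₂, so n(H₂) = 0.8236/2 = 0.4118 mol.
V = nRT/P = (0.4118 × 8.314 × 331) / (153 × 10³) = 0.00741 m³ = 7.41 L.

7.41 L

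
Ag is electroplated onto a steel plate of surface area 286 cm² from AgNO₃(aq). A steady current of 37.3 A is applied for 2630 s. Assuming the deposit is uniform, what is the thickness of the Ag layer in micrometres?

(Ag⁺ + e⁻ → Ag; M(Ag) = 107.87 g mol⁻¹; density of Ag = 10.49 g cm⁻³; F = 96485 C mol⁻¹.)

366 μm

Q = I·t = 37.30 × 2630.0 = 98100 C; n(e⁻) = 1.017 mol.
n(Ag) = n(e⁻)/1 = 1.017 mol, so m = 1.017 × 107.87 = 109.7 g.
Volume = m/ρ = 109.7 / 10.49 = 10.46 cm³.
Thickness = V/A = 10.46 / 286 = 0.0366 cm = 366 μm.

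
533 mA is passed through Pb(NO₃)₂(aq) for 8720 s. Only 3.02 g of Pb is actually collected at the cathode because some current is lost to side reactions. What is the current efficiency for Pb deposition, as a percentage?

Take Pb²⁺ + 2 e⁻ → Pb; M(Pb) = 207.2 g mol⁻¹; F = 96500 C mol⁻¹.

Q = I·t = 0.5330 × 8720.0 = 4648 C; n(e⁻) = 4648/96500 = 0.04816 mol.
Theoretical n(Pb) = n(e⁻)/2 = 0.02408 mol, i.e. m_theo = 0.02408 × 207.2 = 4.990 g.
Efficiency = m_actual / m_theo = 3.02 / 4.990 = 60.5 %.

60.5 %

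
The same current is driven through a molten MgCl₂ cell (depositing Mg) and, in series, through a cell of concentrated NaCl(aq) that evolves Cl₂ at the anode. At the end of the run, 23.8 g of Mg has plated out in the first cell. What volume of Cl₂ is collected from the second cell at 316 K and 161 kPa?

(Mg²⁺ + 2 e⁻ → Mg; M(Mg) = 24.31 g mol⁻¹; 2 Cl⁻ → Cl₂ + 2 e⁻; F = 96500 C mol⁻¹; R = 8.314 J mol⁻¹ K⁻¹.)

n(Mg) = 23.8 / 24.31 = 0.9790 mol, so n(e⁻) = 2 × 0.9790 = 1.958 mol.
The cells are in series, so the same 1.958 mol of electrons passes through the second cell.
2 Cl⁻ → Cl₂ + 2 e⁻ — 2 mol e⁻ per mol Cl₂, so n(Cl₂) = 1.958/2 = 0.9790 mol.
V = nRT/P = (0.9790 × 8.314 × 316) / (161 × 10³) = 0.0160 m³ = 16.0 L.

16.0 L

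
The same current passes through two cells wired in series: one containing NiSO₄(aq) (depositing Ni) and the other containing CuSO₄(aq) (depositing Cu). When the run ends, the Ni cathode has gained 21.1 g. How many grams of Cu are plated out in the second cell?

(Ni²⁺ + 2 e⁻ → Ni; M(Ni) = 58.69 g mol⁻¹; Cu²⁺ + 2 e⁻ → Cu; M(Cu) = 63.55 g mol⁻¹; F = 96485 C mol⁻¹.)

22.8 g

n(Ni) = 21.1 / 58.69 = 0.3595 mol.
Since Ni²⁺ + 2 e⁻ → Ni, n(e⁻) passed = 2 × 0.3595 = 0.7190 mol.
Cells in series carry the same charge, so the same 0.7190 mol of electrons passes through cell 2.
Cu²⁺ + 2 e⁻ → Cu, so n(Cu) = 0.7190 / 2 = 0.3595 mol.
m(Cu) = 0.3595 × 63.55 = 22.8 g.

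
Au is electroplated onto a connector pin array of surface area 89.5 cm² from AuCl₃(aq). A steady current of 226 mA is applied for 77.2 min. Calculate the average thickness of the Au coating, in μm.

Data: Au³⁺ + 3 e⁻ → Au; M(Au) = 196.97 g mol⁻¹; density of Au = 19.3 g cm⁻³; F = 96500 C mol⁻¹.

4.12 μm

Q = I·t = 0.2260 × 4632.0 = 1047 C; n(e⁻) = 0.01085 mol.
n(Au) = n(e⁻)/3 = 0.003616 mol, so m = 0.003616 × 196.97 = 0.7122 g.
Volume = m/ρ = 0.7122 / 19.3 = 0.03690 cm³.
Thickness = V/A = 0.03690 / 89.5 = 4.12 × 10⁻⁴ cm = 4.12 μm.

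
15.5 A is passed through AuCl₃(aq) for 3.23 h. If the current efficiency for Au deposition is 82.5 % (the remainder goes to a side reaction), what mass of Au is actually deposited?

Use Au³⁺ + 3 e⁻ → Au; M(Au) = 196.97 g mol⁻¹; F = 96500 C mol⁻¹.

101 g

Q = I·t = 15.50 × 11628 = 180200 C.
n(e⁻) = 180200/96500 = 1.868 mol; theoretically n(Au) = 1.868/3 = 0.6226 mol, m_theo = 122.6 g.
At 82.5 % efficiency, m_actual = 0.825 × 122.6 = 101 g.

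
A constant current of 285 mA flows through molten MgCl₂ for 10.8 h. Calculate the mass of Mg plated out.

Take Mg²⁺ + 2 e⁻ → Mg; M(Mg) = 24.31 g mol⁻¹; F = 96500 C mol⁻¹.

1.40 g

Q = I·t = 0.2850 A × 38880 s = 11080 C.
n(e⁻) = Q/F = 11080 / 96500 = 0.1148 mol.
Mg²⁺ + 2 e⁻ → Mg, so n(Mg) = n(e⁻)/2 = 0.05741 mol.
m = n·M = 0.05741 × 24.31 = 1.40 g.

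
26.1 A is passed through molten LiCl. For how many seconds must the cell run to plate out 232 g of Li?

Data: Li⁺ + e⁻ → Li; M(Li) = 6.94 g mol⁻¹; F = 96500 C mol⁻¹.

1.24 × 10⁵ s

n(Li) = m/M = 232 / 6.94 = 33.43 mol.
Each Li atom requires 1 electron, so n(e⁻) = 1 × 33.43 = 33.43 mol.
Q = n(e⁻)·F = 33.43 × 96500 = 3226000 C.
t = Q/I = 3226000 / 26.10 A = 123600 s.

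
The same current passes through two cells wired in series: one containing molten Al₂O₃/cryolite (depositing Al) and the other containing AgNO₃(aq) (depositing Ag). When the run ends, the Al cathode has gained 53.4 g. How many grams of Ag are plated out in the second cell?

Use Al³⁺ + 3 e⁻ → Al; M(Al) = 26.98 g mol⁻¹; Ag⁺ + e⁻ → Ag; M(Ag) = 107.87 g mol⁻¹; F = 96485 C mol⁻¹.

641 g

n(Al) = 53.4 / 26.98 = 1.979 mol.
Since Al³⁺ + 3 e⁻ → Al, n(e⁻) passed = 3 × 1.979 = 5.938 mol.
Cells in series carry the same charge, so the same 5.938 mol of electrons passes through cell 2.
Ag⁺ + e⁻ → Ag, so n(Ag) = 5.938 / 1 = 5.938 mol.
m(Ag) = 5.938 × 107.87 = 641 g.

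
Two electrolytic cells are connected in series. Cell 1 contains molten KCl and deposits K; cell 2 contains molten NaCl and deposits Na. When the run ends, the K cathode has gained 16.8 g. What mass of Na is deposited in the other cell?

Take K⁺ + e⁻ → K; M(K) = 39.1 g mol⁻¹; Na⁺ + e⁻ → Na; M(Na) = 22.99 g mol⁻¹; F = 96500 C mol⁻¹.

n(K) = 16.8 / 39.1 = 0.4297 mol.
Since K⁺ + e⁻ → K, n(e⁻) passed = 1 × 0.4297 = 0.4297 mol.
Cells in series carry the same charge, so the same 0.4297 mol of electrons passes through cell 2.
Na⁺ + e⁻ → Na, so n(Na) = 0.4297 / 1 = 0.4297 mol.
m(Na) = 0.4297 × 22.99 = 9.88 g.

9.88 g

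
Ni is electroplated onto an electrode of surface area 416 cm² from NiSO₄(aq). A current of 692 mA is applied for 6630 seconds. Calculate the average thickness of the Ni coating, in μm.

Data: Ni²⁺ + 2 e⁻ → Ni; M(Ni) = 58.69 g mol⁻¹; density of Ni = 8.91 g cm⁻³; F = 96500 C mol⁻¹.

Q = I·t = 0.6920 × 6630.0 = 4588 C; n(e⁻) = 0.04754 mol.
n(Ni) = n(e⁻)/2 = 0.02377 mol, so m = 0.02377 × 58.69 = 1.395 g.
Volume = m/ρ = 1.395 / 8.91 = 0.1566 cm³.
Thickness = V/A = 0.1566 / 416 = 3.76 × 10⁻⁴ cm = 3.76 μm.

3.76 μm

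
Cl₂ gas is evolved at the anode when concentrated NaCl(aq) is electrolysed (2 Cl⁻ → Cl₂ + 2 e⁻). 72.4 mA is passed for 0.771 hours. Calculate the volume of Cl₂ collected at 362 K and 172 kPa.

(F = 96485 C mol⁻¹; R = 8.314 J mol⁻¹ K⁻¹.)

Q = I·t = 0.07240 A × 2775.6 s = 201.0 C.
n(e⁻) = Q/F = 201.0 / 96485 = 0.002083 mol.
2 electrons are transferred per Cl₂ molecule, so n(Cl₂) = 0.002083 / 2 = 0.001041 mol.
V = nRT/P = (0.001041 × 8.314 × 362) / (172 × 10³ Pa) = 1.82 × 10⁻⁵ m³ = 0.0182 L.

0.0182 L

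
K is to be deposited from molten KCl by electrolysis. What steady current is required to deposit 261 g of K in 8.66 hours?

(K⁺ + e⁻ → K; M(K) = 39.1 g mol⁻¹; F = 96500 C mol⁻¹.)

20.7 A

n(K) = 261 / 39.1 = 6.675 mol.
n(e⁻) = 1 × 6.675 = 6.675 mol.
Q = n(e⁻)·F = 6.675 × 96500 = 644200 C.
I = Q/t = 644200 / 31176 s = 20.7 A.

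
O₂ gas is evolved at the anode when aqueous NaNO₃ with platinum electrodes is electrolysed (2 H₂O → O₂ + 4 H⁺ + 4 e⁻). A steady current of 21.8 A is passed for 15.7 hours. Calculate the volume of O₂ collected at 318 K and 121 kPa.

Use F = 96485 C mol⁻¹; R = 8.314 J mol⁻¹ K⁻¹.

69.8 L

Q = I·t = 21.80 A × 56520 s = 1232000 C.
n(e⁻) = Q/F = 1232000 / 96485 = 12.77 mol.
4 electrons are transferred per O₂ molecule, so n(O₂) = 12.77 / 4 = 3.193 mol.
V = nRT/P = (3.193 × 8.314 × 318) / (121 × 10³ Pa) = 0.0698 m³ = 69.8 L.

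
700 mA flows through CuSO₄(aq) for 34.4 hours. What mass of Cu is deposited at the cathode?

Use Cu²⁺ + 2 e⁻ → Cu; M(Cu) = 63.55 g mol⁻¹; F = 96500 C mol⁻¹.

Q = I·t = 0.7000 A × 123840 s = 86690 C.
n(e⁻) = Q/F = 86690 / 96500 = 0.8983 mol.
Cu²⁺ + 2 e⁻ → Cu, so n(Cu) = n(e⁻)/2 = 0.4492 mol.
m = n·M = 0.4492 × 63.55 = 28.5 g.

28.5 g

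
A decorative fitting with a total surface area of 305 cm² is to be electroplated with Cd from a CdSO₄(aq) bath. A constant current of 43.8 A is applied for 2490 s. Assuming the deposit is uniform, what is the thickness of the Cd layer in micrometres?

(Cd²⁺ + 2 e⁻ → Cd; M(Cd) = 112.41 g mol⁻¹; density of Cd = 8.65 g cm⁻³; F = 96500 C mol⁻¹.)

Q = I·t = 43.80 × 2490.0 = 109100 C; n(e⁻) = 1.130 mol.
n(Cd) = n(e⁻)/2 = 0.5651 mol, so m = 0.5651 × 112.41 = 63.52 g.
Volume = m/ρ = 63.52 / 8.65 = 7.344 cm³.
Thickness = V/A = 7.344 / 305 = 0.0241 cm = 241 μm.

241 μm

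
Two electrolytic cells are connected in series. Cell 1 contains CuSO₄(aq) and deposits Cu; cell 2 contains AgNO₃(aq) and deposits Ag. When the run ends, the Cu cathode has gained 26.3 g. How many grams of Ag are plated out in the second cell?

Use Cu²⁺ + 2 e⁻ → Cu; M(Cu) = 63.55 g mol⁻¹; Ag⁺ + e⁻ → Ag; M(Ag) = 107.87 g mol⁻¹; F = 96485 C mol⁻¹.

n(Cu) = 26.3 / 63.55 = 0.4138 mol.
Since Cu²⁺ + 2 e⁻ → Cu, n(e⁻) passed = 2 × 0.4138 = 0.8277 mol.
Cells in series carry the same charge, so the same 0.8277 mol of electrons passes through cell 2.
Ag⁺ + e⁻ → Ag, so n(Ag) = 0.8277 / 1 = 0.8277 mol.
m(Ag) = 0.8277 × 107.87 = 89.3 g.

89.3 g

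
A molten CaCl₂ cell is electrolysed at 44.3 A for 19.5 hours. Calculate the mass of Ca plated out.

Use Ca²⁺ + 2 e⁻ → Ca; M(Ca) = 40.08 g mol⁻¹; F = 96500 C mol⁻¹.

Q = I·t = 44.30 A × 70200 s = 3110000 C.
n(e⁻) = Q/F = 3110000 / 96500 = 32.23 mol.
Ca²⁺ + 2 e⁻ → Ca, so n(Ca) = n(e⁻)/2 = 16.11 mol.
m = n·M = 16.11 × 40.08 = 646 g.

646 g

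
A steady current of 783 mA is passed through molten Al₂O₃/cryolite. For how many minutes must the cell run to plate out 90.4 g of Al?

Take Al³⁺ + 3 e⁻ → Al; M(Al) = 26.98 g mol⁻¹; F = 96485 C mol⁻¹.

20600 min

n(Al) = m/M = 90.4 / 26.98 = 3.351 mol.
Each Al atom requires 3 electrons, so n(e⁻) = 3 × 3.351 = 10.05 mol.
Q = n(e⁻)·F = 10.05 × 96485 = 969900 C.
t = Q/I = 969900 / 0.7830 A = 1239000 s = 20600 min.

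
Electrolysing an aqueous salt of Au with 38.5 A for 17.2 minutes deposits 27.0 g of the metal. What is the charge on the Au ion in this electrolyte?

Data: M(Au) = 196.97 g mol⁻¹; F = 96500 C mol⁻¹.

Q = I·t = 38.50 A × 1032.0 s = 39730 C, so n(e⁻) = 39730/96500 = 0.4117 mol.
n(Au) deposited = 27.0 / 196.97 = 0.1371 mol.
Electrons per atom = n(e⁻)/n(Au) = 0.4117 / 0.1371 = 3.00 ≈ 3, so the ion is Au³⁺.

+3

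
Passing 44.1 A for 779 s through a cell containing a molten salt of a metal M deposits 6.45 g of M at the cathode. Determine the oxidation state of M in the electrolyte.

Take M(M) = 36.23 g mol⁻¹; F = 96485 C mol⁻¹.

+2

Q = I·t = 44.10 A × 779.00 s = 34350 C, so n(e⁻) = 34350/96485 = 0.3561 mol.
n(M) deposited = 6.45 / 36.23 = 0.1780 mol.
Electrons per atom = n(e⁻)/n(M) = 0.3561 / 0.1780 = 2.00 ≈ 2, so the ion is M²⁺.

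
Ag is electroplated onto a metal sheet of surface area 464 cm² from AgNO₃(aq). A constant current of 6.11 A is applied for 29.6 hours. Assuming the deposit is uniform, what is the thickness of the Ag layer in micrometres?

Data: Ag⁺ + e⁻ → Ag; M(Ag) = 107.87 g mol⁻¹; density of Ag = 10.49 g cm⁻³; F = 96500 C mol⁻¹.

1500 μm

Q = I·t = 6.110 × 106560 = 651100 C; n(e⁻) = 6.747 mol.
n(Ag) = n(e⁻)/1 = 6.747 mol, so m = 6.747 × 107.87 = 727.8 g.
Volume = m/ρ = 727.8 / 10.49 = 69.38 cm³.
Thickness = V/A = 69.38 / 464 = 0.150 cm = 1500 μm.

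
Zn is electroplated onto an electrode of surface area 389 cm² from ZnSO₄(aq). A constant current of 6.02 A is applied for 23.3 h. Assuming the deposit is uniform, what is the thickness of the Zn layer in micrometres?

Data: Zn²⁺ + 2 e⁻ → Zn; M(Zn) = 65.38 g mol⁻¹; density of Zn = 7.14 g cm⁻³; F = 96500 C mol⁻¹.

616 μm

Q = I·t = 6.020 × 83880 = 505000 C; n(e⁻) = 5.233 mol.
n(Zn) = n(e⁻)/2 = 2.616 mol, so m = 2.616 × 65.38 = 171.1 g.
Volume = m/ρ = 171.1 / 7.14 = 23.96 cm³.
Thickness = V/A = 23.96 / 389 = 0.0616 cm = 616 μm.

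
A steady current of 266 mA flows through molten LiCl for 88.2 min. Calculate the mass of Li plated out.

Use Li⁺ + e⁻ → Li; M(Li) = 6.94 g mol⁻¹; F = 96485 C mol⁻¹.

Q = I·t = 0.2660 A × 5292.0 s = 1408 C.
n(e⁻) = Q/F = 1408 / 96485 = 0.01459 mol.
Li⁺ + e⁻ → Li, so n(Li) = n(e⁻)/1 = 0.01459 mol.
m = n·M = 0.01459 × 6.94 = 0.101 g.

0.101 g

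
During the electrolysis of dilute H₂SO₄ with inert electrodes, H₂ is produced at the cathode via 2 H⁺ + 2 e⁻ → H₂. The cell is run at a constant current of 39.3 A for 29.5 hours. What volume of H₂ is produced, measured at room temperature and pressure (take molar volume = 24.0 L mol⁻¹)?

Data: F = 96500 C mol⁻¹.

519 L

Q = I·t = 39.30 A × 106200 s = 4174000 C.
n(e⁻) = Q/F = 4174000 / 96500 = 43.25 mol.
2 electrons are transferred per H₂ molecule, so n(H₂) = 43.25 / 2 = 21.63 mol.
V = n × V_m = 21.63 × 24.0 = 519 L.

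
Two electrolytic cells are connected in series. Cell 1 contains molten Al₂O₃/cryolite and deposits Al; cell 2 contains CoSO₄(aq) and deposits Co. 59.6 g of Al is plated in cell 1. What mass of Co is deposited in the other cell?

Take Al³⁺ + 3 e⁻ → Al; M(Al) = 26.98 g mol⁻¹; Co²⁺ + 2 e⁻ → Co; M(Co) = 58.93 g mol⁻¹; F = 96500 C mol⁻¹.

n(Al) = 59.6 / 26.98 = 2.209 mol.
Since Al³⁺ + 3 e⁻ → Al, n(e⁻) passed = 3 × 2.209 = 6.627 mol.
Cells in series carry the same charge, so the same 6.627 mol of electrons passes through cell 2.
Co²⁺ + 2 e⁻ → Co, so n(Co) = 6.627 / 2 = 3.314 mol.
m(Co) = 3.314 × 58.93 = 195 g.

195 g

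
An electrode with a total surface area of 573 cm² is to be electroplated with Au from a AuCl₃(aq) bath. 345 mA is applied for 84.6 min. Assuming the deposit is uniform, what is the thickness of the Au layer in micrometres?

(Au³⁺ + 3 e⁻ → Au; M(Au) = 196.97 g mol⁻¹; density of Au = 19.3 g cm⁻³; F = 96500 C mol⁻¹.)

Q = I·t = 0.3450 × 5076.0 = 1751 C; n(e⁻) = 0.01815 mol.
n(Au) = n(e⁻)/3 = 0.006049 mol, so m = 0.006049 × 196.97 = 1.191 g.
Volume = m/ρ = 1.191 / 19.3 = 0.06174 cm³.
Thickness = V/A = 0.06174 / 573 = 1.08 × 10⁻⁴ cm = 1.08 μm.

1.08 μm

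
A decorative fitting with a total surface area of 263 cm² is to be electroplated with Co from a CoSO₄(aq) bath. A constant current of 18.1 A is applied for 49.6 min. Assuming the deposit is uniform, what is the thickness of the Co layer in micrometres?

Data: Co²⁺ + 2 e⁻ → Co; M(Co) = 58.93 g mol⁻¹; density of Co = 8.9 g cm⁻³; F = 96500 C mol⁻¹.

Q = I·t = 18.10 × 2976.0 = 53870 C; n(e⁻) = 0.5582 mol.
n(Co) = n(e⁻)/2 = 0.2791 mol, so m = 0.2791 × 58.93 = 16.45 g.
Volume = m/ρ = 16.45 / 8.9 = 1.848 cm³.
Thickness = V/A = 1.848 / 263 = 0.00703 cm = 70.3 μm.

70.3 μm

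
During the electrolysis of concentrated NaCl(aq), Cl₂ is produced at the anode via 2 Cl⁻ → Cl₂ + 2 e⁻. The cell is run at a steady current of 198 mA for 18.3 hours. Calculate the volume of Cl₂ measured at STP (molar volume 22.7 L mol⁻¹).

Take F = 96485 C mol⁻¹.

1.53 L

Q = I·t = 0.1980 A × 65880 s = 13040 C.
n(e⁻) = Q/F = 13040 / 96485 = 0.1352 mol.
2 electrons are transferred per Cl₂ molecule, so n(Cl₂) = 0.1352 / 2 = 0.06760 mol.
V = n × V_m = 0.06760 × 22.7 = 1.53 L.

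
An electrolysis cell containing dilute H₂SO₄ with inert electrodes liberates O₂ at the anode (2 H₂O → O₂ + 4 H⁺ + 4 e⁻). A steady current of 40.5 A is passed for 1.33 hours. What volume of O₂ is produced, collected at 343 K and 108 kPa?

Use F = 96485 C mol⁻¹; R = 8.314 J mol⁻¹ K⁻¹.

Q = I·t = 40.50 A × 4788.0 s = 193900 C.
n(e⁻) = Q/F = 193900 / 96485 = 2.010 mol.
4 electrons are transferred per O₂ molecule, so n(O₂) = 2.010 / 4 = 0.5024 mol.
V = nRT/P = (0.5024 × 8.314 × 343) / (108 × 10³ Pa) = 0.0133 m³ = 13.3 L.

13.3 L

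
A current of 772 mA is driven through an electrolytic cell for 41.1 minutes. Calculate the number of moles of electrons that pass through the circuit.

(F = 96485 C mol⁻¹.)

0.0197 mol

Q = I·t = 0.7720 A × 2466.0 s = 1904 C.
n(e⁻) = Q/F = 1904 / 96485 = 0.0197 mol.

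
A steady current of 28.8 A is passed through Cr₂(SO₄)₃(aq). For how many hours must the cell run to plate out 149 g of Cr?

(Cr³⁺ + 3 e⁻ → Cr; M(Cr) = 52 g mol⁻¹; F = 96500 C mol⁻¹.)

8.00 h

n(Cr) = m/M = 149 / 52 = 2.865 mol.
Each Cr atom requires 3 electrons, so n(e⁻) = 3 × 2.865 = 8.596 mol.
Q = n(e⁻)·F = 8.596 × 96500 = 829500 C.
t = Q/I = 829500 / 28.80 A = 28800 s = 8.00 h.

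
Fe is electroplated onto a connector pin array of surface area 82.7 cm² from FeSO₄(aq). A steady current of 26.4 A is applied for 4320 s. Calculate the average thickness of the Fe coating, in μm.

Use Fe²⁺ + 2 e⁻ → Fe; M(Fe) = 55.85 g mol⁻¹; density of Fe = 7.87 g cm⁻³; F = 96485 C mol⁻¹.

507 μm

Q = I·t = 26.40 × 4320.0 = 114000 C; n(e⁻) = 1.182 mol.
n(Fe) = n(e⁻)/2 = 0.5910 mol, so m = 0.5910 × 55.85 = 33.01 g.
Volume = m/ρ = 33.01 / 7.87 = 4.194 cm³.
Thickness = V/A = 4.194 / 82.7 = 0.0507 cm = 507 μm.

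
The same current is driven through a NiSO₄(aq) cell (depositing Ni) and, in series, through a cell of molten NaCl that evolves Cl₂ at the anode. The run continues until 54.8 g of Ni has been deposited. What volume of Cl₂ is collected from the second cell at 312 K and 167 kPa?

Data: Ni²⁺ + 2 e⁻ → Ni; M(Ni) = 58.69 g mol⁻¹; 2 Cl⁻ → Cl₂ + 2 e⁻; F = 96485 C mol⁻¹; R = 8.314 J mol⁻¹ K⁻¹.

n(Ni) = 54.8 / 58.69 = 0.9337 mol, so n(e⁻) = 2 × 0.9337 = 1.867 mol.
The cells are in series, so the same 1.867 mol of electrons passes through the second cell.
2 Cl⁻ → Cl₂ + 2 e⁻ — 2 mol e⁻ per mol Cl₂, so n(Cl₂) = 1.867/2 = 0.9337 mol.
V = nRT/P = (0.9337 × 8.314 × 312) / (167 × 10³) = 0.0145 m³ = 14.5 L.

14.5 L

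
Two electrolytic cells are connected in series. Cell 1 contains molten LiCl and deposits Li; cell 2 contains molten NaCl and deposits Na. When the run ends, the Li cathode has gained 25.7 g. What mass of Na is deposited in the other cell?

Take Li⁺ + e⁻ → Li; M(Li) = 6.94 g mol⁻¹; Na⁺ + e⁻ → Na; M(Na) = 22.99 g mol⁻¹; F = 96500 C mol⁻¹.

n(Li) = 25.7 / 6.94 = 3.703 mol.
Since Li⁺ + e⁻ → Li, n(e⁻) passed = 1 × 3.703 = 3.703 mol.
Cells in series carry the same charge, so the same 3.703 mol of electrons passes through cell 2.
Na⁺ + e⁻ → Na, so n(Na) = 3.703 / 1 = 3.703 mol.
m(Na) = 3.703 × 22.99 = 85.1 g.

85.1 g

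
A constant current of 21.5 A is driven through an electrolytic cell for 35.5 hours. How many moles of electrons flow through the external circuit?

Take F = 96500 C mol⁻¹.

Q = I·t = 21.50 A × 127800 s = 2748000 C.
n(e⁻) = Q/F = 2748000 / 96500 = 28.5 mol.

28.5 mol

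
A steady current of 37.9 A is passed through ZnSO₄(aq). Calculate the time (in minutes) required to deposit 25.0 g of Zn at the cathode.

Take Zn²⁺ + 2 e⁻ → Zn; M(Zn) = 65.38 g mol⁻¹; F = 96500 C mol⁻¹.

n(Zn) = m/M = 25.0 / 65.38 = 0.3824 mol.
Each Zn atom requires 2 electrons, so n(e⁻) = 2 × 0.3824 = 0.7648 mol.
Q = n(e⁻)·F = 0.7648 × 96500 = 73800 C.
t = Q/I = 73800 / 37.90 A = 1947 s = 32.5 min.

32.5 min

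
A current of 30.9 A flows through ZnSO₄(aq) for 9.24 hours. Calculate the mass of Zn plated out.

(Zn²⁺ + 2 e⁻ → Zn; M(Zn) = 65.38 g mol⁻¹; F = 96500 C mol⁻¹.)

348 g

Q = I·t = 30.90 A × 33264 s = 1028000 C.
n(e⁻) = Q/F = 1028000 / 96500 = 10.65 mol.
Zn²⁺ + 2 e⁻ → Zn, so n(Zn) = n(e⁻)/2 = 5.326 mol.
m = n·M = 5.326 × 65.38 = 348 g.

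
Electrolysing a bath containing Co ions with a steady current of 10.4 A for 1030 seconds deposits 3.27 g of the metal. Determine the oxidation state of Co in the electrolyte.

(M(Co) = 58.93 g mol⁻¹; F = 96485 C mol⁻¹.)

Q = I·t = 10.40 A × 1030.0 s = 10710 C, so n(e⁻) = 10710/96485 = 0.1110 mol.
n(Co) deposited = 3.27 / 58.93 = 0.05549 mol.
Electrons per atom = n(e⁻)/n(Co) = 0.1110 / 0.05549 = 2.00 ≈ 2, so the ion is Co²⁺.

+2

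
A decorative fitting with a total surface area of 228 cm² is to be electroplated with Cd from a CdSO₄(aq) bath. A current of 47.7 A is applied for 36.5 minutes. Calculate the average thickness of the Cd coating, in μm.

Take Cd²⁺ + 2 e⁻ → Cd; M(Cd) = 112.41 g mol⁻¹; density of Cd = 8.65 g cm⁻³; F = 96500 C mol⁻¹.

Q = I·t = 47.70 × 2190.0 = 104500 C; n(e⁻) = 1.083 mol.
n(Cd) = n(e⁻)/2 = 0.5413 mol, so m = 0.5413 × 112.41 = 60.84 g.
Volume = m/ρ = 60.84 / 8.65 = 7.034 cm³.
Thickness = V/A = 7.034 / 228 = 0.0309 cm = 309 μm.

309 μm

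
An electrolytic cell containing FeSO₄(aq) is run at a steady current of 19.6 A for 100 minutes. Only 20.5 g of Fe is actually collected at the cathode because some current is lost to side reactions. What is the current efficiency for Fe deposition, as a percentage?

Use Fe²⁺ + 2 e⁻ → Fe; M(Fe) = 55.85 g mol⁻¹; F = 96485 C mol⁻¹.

60.2 %

Q = I·t = 19.60 × 6000.0 = 117600 C; n(e⁻) = 117600/96485 = 1.219 mol.
Theoretical n(Fe) = n(e⁻)/2 = 0.6094 mol, i.e. m_theo = 0.6094 × 55.85 = 34.04 g.
Efficiency = m_actual / m_theo = 20.5 / 34.04 = 60.2 %.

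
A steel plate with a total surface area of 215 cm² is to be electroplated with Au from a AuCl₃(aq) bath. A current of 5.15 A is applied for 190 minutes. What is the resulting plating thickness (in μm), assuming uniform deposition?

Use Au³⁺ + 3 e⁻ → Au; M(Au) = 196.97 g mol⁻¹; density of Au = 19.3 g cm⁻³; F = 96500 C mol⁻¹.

96.3 μm

Q = I·t = 5.150 × 11400 = 58710 C; n(e⁻) = 0.6084 mol.
n(Au) = n(e⁻)/3 = 0.2028 mol, so m = 0.2028 × 196.97 = 39.95 g.
Volume = m/ρ = 39.95 / 19.3 = 2.070 cm³.
Thickness = V/A = 2.070 / 215 = 0.00963 cm = 96.3 μm.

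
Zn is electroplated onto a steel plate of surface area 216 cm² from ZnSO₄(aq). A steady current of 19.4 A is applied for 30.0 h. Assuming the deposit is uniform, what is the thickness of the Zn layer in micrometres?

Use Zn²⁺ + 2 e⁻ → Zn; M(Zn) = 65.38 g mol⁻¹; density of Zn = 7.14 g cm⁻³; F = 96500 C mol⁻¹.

Q = I·t = 19.40 × 108000 = 2095000 C; n(e⁻) = 21.71 mol.
n(Zn) = n(e⁻)/2 = 10.86 mol, so m = 10.86 × 65.38 = 709.8 g.
Volume = m/ρ = 709.8 / 7.14 = 99.41 cm³.
Thickness = V/A = 99.41 / 216 = 0.460 cm = 4600 μm.

4600 μm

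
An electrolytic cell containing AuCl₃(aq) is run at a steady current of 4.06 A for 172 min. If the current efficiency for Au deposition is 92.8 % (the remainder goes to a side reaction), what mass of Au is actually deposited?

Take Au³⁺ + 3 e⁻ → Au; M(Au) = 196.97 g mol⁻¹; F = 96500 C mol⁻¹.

Q = I·t = 4.060 × 10320 = 41900 C.
n(e⁻) = 41900/96500 = 0.4342 mol; theoretically n(Au) = 0.4342/3 = 0.1447 mol, m_theo = 28.51 g.
At 92.8 % efficiency, m_actual = 0.928 × 28.51 = 26.5 g.

26.5 g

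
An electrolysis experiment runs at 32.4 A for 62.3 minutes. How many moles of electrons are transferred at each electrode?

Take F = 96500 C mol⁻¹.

1.26 mol

Q = I·t = 32.40 A × 3738.0 s = 121100 C.
n(e⁻) = Q/F = 121100 / 96500 = 1.26 mol.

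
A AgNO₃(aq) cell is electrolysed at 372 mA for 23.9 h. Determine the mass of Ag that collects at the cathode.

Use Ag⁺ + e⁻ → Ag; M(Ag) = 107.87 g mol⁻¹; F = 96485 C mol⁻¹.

35.8 g

Q = I·t = 0.3720 A × 86040 s = 32010 C.
n(e⁻) = Q/F = 32010 / 96485 = 0.3317 mol.
Ag⁺ + e⁻ → Ag, so n(Ag) = n(e⁻)/1 = 0.3317 mol.
m = n·M = 0.3317 × 107.87 = 35.8 g.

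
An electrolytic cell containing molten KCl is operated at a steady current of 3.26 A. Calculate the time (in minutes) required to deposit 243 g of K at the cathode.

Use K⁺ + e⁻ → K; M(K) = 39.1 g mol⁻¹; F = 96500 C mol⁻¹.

n(K) = m/M = 243 / 39.1 = 6.215 mol.
Each K atom requires 1 electron, so n(e⁻) = 1 × 6.215 = 6.215 mol.
Q = n(e⁻)·F = 6.215 × 96500 = 599700 C.
t = Q/I = 599700 / 3.260 A = 184000 s = 3070 min.

3070 min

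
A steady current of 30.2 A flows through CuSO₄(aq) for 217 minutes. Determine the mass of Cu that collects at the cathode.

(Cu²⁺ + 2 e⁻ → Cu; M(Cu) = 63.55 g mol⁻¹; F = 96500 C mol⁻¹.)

Q = I·t = 30.20 A × 13020 s = 393200 C.
n(e⁻) = Q/F = 393200 / 96500 = 4.075 mol.
Cu²⁺ + 2 e⁻ → Cu, so n(Cu) = n(e⁻)/2 = 2.037 mol.
m = n·M = 2.037 × 63.55 = 129 g.

129 g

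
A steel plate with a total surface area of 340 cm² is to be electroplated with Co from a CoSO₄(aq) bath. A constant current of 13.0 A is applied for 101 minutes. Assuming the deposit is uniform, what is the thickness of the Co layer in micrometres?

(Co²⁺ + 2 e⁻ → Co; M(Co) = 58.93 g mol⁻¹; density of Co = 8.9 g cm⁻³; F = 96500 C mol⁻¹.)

Q = I·t = 13.00 × 6060.0 = 78780 C; n(e⁻) = 0.8164 mol.
n(Co) = n(e⁻)/2 = 0.4082 mol, so m = 0.4082 × 58.93 = 24.05 g.
Volume = m/ρ = 24.05 / 8.9 = 2.703 cm³.
Thickness = V/A = 2.703 / 340 = 0.00795 cm = 79.5 μm.

79.5 μm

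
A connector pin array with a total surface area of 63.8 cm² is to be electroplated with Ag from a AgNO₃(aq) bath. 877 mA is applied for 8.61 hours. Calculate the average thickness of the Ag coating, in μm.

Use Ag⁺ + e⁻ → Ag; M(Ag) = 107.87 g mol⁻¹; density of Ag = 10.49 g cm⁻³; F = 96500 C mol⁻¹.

Q = I·t = 0.8770 × 30996 = 27180 C; n(e⁻) = 0.2817 mol.
n(Ag) = n(e⁻)/1 = 0.2817 mol, so m = 0.2817 × 107.87 = 30.39 g.
Volume = m/ρ = 30.39 / 10.49 = 2.897 cm³.
Thickness = V/A = 2.897 / 63.8 = 0.0454 cm = 454 μm.

454 μm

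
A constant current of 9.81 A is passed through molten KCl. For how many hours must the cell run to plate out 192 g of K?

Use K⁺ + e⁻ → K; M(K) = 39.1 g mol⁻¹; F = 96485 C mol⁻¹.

13.4 h

n(K) = m/M = 192 / 39.1 = 4.910 mol.
Each K atom requires 1 electron, so n(e⁻) = 1 × 4.910 = 4.910 mol.
Q = n(e⁻)·F = 4.910 × 96485 = 473800 C.
t = Q/I = 473800 / 9.810 A = 48300 s = 13.4 h.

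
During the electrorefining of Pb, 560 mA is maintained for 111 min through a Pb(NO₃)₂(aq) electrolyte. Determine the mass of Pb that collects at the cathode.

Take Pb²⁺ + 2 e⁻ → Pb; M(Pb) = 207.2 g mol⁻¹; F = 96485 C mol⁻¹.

4.00 g

Q = I·t = 0.5600 A × 6660.0 s = 3730 C.
n(e⁻) = Q/F = 3730 / 96485 = 0.03865 mol.
Pb²⁺ + 2 e⁻ → Pb, so n(Pb) = n(e⁻)/2 = 0.01933 mol.
m = n·M = 0.01933 × 207.2 = 4.00 g.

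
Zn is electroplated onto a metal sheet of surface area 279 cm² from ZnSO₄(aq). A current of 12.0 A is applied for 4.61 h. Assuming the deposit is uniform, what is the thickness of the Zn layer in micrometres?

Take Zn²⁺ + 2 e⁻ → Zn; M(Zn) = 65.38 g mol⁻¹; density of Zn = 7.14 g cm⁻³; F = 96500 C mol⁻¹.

Q = I·t = 12.00 × 16596 = 199200 C; n(e⁻) = 2.064 mol.
n(Zn) = n(e⁻)/2 = 1.032 mol, so m = 1.032 × 65.38 = 67.46 g.
Volume = m/ρ = 67.46 / 7.14 = 9.449 cm³.
Thickness = V/A = 9.449 / 279 = 0.0339 cm = 339 μm.

339 μm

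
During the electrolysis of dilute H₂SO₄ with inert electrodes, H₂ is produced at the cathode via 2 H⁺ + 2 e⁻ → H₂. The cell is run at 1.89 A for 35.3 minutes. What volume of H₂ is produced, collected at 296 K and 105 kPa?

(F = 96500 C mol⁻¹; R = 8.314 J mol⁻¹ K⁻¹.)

0.486 L

Q = I·t = 1.890 A × 2118.0 s = 4003 C.
n(e⁻) = Q/F = 4003 / 96500 = 0.04148 mol.
2 electrons are transferred per H₂ molecule, so n(H₂) = 0.04148 / 2 = 0.02074 mol.
V = nRT/P = (0.02074 × 8.314 × 296) / (105 × 10³ Pa) = 4.86 × 10⁻⁴ m³ = 0.486 L.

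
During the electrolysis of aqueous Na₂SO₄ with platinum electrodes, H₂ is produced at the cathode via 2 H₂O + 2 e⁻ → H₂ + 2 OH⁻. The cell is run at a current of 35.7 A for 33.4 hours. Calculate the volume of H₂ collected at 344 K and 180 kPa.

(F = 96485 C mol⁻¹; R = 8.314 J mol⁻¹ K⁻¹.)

Q = I·t = 35.70 A × 120240 s = 4293000 C.
n(e⁻) = Q/F = 4293000 / 96485 = 44.49 mol.
2 electrons are transferred per H₂ molecule, so n(H₂) = 44.49 / 2 = 22.24 mol.
V = nRT/P = (22.24 × 8.314 × 344) / (180 × 10³ Pa) = 0.353 m³ = 353 L.

353 L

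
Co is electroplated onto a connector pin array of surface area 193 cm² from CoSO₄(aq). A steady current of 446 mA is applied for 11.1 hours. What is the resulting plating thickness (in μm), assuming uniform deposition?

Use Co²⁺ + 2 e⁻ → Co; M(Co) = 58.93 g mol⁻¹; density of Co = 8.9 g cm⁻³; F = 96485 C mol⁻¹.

31.7 μm

Q = I·t = 0.4460 × 39960 = 17820 C; n(e⁻) = 0.1847 mol.
n(Co) = n(e⁻)/2 = 0.09236 mol, so m = 0.09236 × 58.93 = 5.443 g.
Volume = m/ρ = 5.443 / 8.9 = 0.6115 cm³.
Thickness = V/A = 0.6115 / 193 = 0.00317 cm = 31.7 μm.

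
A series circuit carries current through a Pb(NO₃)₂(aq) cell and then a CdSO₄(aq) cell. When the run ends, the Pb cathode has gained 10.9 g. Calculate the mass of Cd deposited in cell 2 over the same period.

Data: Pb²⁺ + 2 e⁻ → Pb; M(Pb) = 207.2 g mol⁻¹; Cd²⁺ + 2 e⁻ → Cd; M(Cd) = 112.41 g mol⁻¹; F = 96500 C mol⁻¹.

5.91 g

n(Pb) = 10.9 / 207.2 = 0.05261 mol.
Since Pb²⁺ + 2 e⁻ → Pb, n(e⁻) passed = 2 × 0.05261 = 0.1052 mol.
Cells in series carry the same charge, so the same 0.1052 mol of electrons passes through cell 2.
Cd²⁺ + 2 e⁻ → Cd, so n(Cd) = 0.1052 / 2 = 0.05261 mol.
m(Cd) = 0.05261 × 112.41 = 5.91 g.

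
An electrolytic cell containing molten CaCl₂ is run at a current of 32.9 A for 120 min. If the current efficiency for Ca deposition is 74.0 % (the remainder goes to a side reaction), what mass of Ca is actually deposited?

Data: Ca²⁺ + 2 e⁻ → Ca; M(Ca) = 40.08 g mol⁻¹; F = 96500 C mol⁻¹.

Q = I·t = 32.90 × 7200.0 = 236900 C.
n(e⁻) = 236900/96500 = 2.455 mol; theoretically n(Ca) = 2.455/2 = 1.227 mol, m_theo = 49.19 g.
At 74.0 % efficiency, m_actual = 0.740 × 49.19 = 36.4 g.

36.4 g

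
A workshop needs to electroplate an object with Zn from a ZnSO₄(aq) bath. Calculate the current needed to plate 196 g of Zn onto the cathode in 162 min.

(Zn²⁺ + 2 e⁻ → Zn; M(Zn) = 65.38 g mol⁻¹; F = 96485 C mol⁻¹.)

n(Zn) = 196 / 65.38 = 2.998 mol.
n(e⁻) = 2 × 2.998 = 5.996 mol.
Q = n(e⁻)·F = 5.996 × 96485 = 578500 C.
I = Q/t = 578500 / 9720.0 s = 59.5 A.

59.5 A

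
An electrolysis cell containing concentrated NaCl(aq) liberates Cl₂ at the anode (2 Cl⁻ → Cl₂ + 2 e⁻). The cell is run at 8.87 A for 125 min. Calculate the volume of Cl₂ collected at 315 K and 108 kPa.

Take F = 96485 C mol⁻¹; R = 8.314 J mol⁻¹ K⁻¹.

8.36 L

Q = I·t = 8.870 A × 7500.0 s = 66520 C.
n(e⁻) = Q/F = 66520 / 96485 = 0.6895 mol.
2 electrons are transferred per Cl₂ molecule, so n(Cl₂) = 0.6895 / 2 = 0.3447 mol.
V = nRT/P = (0.3447 × 8.314 × 315) / (108 × 10³ Pa) = 0.00836 m³ = 8.36 L.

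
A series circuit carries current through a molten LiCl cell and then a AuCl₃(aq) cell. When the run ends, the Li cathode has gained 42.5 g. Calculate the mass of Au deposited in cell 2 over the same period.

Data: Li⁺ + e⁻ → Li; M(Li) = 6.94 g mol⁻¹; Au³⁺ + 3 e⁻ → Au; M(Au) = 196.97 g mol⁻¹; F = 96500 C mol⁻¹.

n(Li) = 42.5 / 6.94 = 6.124 mol.
Since Li⁺ + e⁻ → Li, n(e⁻) passed = 1 × 6.124 = 6.124 mol.
Cells in series carry the same charge, so the same 6.124 mol of electrons passes through cell 2.
Au³⁺ + 3 e⁻ → Au, so n(Au) = 6.124 / 3 = 2.041 mol.
m(Au) = 2.041 × 196.97 = 402 g.

402 g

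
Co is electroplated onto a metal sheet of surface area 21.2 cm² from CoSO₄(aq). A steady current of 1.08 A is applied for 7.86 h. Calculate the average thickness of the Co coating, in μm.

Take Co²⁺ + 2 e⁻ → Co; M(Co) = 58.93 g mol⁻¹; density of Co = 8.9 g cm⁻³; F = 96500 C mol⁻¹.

495 μm

Q = I·t = 1.080 × 28296 = 30560 C; n(e⁻) = 0.3167 mol.
n(Co) = n(e⁻)/2 = 0.1583 mol, so m = 0.1583 × 58.93 = 9.331 g.
Volume = m/ρ = 9.331 / 8.9 = 1.048 cm³.
Thickness = V/A = 1.048 / 21.2 = 0.0495 cm = 495 μm.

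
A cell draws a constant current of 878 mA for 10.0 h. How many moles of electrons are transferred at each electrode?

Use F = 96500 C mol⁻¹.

0.328 mol

Q = I·t = 0.8780 A × 36000 s = 31610 C.
n(e⁻) = Q/F = 31610 / 96500 = 0.328 mol.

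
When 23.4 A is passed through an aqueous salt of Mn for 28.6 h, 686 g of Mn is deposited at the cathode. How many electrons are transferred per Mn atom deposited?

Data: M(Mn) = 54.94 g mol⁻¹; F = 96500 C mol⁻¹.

2

Q = I·t = 23.40 A × 102960 s = 2409000 C, so n(e⁻) = 2409000/96500 = 24.97 mol.
n(Mn) deposited = 686 / 54.94 = 12.49 mol.
Electrons per atom = n(e⁻)/n(Mn) = 24.97 / 12.49 = 2.00 ≈ 2, so the ion is Mn²⁺.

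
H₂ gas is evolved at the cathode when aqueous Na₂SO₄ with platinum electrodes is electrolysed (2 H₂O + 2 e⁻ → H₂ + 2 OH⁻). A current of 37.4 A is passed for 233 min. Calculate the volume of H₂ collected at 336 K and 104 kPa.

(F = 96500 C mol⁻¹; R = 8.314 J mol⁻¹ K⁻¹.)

Q = I·t = 37.40 A × 13980 s = 522900 C.
n(e⁻) = Q/F = 522900 / 96500 = 5.418 mol.
2 electrons are transferred per H₂ molecule, so n(H₂) = 5.418 / 2 = 2.709 mol.
V = nRT/P = (2.709 × 8.314 × 336) / (104 × 10³ Pa) = 0.0728 m³ = 72.8 L.

72.8 L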